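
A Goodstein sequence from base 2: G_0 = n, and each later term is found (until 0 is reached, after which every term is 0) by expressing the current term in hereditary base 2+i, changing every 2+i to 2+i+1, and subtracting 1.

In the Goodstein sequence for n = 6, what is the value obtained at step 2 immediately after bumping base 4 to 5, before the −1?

G_0 = 6. HB_2(6) = 2^2 + 2. Bump = 30. G_1 = 29.
G_1 = 29. HB_3(29) = 3^3 + 2. Bump = 258. G_2 = 257.
G_2 = 257. HB_4(257) = 4^4 + 1. Bump = 3126. G_3 = 3125.

3126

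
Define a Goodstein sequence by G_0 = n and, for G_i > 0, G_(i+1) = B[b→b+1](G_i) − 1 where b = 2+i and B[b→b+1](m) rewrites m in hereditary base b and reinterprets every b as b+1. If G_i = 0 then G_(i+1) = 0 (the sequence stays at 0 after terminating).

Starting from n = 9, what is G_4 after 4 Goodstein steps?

G_0 = 9. HB_2(9) = 2^(2 + 1) + 1. Bump = 82. G_1 = 81.
G_1 = 81. HB_3(81) = 3^(3 + 1). Bump = 1024. G_2 = 1023.
G_2 = 1023. HB_4(1023) = 3·4^4 + 3·4^3 + 3·4^2 + 3·4 + 3. Bump = 9843. G_3 = 9842.
G_3 = 9842. HB_5(9842) = 3·5^5 + 3·5^3 + 3·5^2 + 3·5 + 2. Bump = 140744. G_4 = 140743.

140743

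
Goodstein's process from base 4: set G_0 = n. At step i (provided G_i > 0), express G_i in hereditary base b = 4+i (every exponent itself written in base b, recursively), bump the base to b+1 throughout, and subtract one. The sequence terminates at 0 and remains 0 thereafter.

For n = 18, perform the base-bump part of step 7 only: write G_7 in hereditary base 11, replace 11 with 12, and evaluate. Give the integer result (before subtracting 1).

G_0 = 18. HB_4(18) = 4^2 + 2. Bump = 27. G_1 = 26.
G_1 = 26. HB_5(26) = 5^2 + 1. Bump = 37. G_2 = 36.
G_2 = 36. HB_6(36) = 6^2. Bump = 49. G_3 = 48.
G_3 = 48. HB_7(48) = 6·7 + 6. Bump = 54. G_4 = 53.
G_4 = 53. HB_8(53) = 6·8 + 5. Bump = 59. G_5 = 58.
G_5 = 58. HB_9(58) = 6·9 + 4. Bump = 64. G_6 = 63.
G_6 = 63. HB_10(63) = 6·10 + 3. Bump = 69. G_7 = 68.
G_7 = 68. HB_11(68) = 6·11 + 2. Bump = 74. G_8 = 73.

74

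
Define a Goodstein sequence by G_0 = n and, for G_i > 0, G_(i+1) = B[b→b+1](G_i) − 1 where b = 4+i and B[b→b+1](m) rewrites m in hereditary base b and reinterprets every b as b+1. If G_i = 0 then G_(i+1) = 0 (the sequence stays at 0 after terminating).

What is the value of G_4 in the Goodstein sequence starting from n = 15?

23

[0] 15 ≡ 3·4 + 3 (base 4). Lift 5: 18. −1: 17.
[1] 17 ≡ 3·5 + 2 (base 5). Lift 6: 20. −1: 19.
[2] 19 ≡ 3·6 + 1 (base 6). Lift 7: 22. −1: 21.
[3] 21 ≡ 3·7 (base 7). Lift 8: 24. −1: 23.
[4] 23 ≡ 2·8 + 7 (base 8). Lift 9: 25. −1: 24.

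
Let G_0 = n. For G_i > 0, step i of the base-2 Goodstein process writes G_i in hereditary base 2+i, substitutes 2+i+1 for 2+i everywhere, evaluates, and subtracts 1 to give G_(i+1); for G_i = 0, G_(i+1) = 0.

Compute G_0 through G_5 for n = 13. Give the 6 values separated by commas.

i=0: 13 = 2^(2 + 1) + 2^2 + 1 (b=2); 2→3: 3^(3 + 1) + 3^3 + 1 = 109; 109−1 = 108
i=1: 108 = 3^(3 + 1) + 3^3 (b=3); 3→4: 4^(4 + 1) + 4^4 = 1280; 1280−1 = 1279
i=2: 1279 = 4^(4 + 1) + 3·4^3 + 3·4^2 + 3·4 + 3 (b=4); 4→5: 5^(5 + 1) + 3·5^3 + 3·5^2 + 3·5 + 3 = 16093; 16093−1 = 16092
i=3: 16092 = 5^(5 + 1) + 3·5^3 + 3·5^2 + 3·5 + 2 (b=5); 5→6: 6^(6 + 1) + 3·6^3 + 3·6^2 + 3·6 + 2 = 280712; 280712−1 = 280711
i=4: 280711 = 6^(6 + 1) + 3·6^3 + 3·6^2 + 3·6 + 1 (b=6); 6→7: 7^(7 + 1) + 3·7^3 + 3·7^2 + 3·7 + 1 = 5765999; 5765999−1 = 5765998

13, 108, 1279, 16092, 280711, 5765998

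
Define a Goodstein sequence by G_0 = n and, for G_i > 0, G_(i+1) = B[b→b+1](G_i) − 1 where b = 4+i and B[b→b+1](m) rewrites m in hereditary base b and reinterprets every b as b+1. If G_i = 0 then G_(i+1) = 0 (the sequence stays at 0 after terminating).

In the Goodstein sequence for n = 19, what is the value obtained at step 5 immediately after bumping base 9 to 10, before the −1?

G_0 = 19. HB_4(19) = 4^2 + 3. Bump = 28. G_1 = 27.
G_1 = 27. HB_5(27) = 5^2 + 2. Bump = 38. G_2 = 37.
G_2 = 37. HB_6(37) = 6^2 + 1. Bump = 50. G_3 = 49.
G_3 = 49. HB_7(49) = 7^2. Bump = 64. G_4 = 63.
G_4 = 63. HB_8(63) = 7·8 + 7. Bump = 70. G_5 = 69.
G_5 = 69. HB_9(69) = 7·9 + 6. Bump = 76. G_6 = 75.

76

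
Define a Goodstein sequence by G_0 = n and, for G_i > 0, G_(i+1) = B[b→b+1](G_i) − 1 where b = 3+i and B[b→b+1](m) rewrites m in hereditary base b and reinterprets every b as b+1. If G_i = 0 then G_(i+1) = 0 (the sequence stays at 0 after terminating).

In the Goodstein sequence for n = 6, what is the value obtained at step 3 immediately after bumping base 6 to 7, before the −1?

6 —HB3→ 2·3 —bump→ 2·4 = 8 —(−1)→ 7
7 —HB4→ 4 + 3 —bump→ 5 + 3 = 8 —(−1)→ 7
7 —HB5→ 5 + 2 —bump→ 6 + 2 = 8 —(−1)→ 7
7 —HB6→ 6 + 1 —bump→ 7 + 1 = 8 —(−1)→ 7

8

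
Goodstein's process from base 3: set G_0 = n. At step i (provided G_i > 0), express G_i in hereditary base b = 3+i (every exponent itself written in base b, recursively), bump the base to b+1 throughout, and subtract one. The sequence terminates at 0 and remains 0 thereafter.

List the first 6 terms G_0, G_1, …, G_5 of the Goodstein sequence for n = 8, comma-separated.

8, 9, 10, 11, 11, 11

step 0: 8 = 2·3 + 2; sub 4 for 3: 2·4 + 2; = 10; G_1 = 10−1 = 9
step 1: 9 = 2·4 + 1; sub 5 for 4: 2·5 + 1; = 11; G_2 = 11−1 = 10
step 2: 10 = 2·5; sub 6 for 5: 2·6; = 12; G_3 = 12−1 = 11
step 3: 11 = 6 + 5; sub 7 for 6: 7 + 5; = 12; G_4 = 12−1 = 11
step 4: 11 = 7 + 4; sub 8 for 7: 8 + 4; = 12; G_5 = 12−1 = 11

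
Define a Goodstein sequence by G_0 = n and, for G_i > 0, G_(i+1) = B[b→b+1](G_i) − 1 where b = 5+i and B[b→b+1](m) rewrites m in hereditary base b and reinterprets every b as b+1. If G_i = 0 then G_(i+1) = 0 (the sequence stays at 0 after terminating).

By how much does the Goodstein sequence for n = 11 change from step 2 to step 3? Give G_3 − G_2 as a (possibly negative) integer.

0

[0] 11 ≡ 2·5 + 1 (base 5). Lift 6: 13. −1: 12.
[1] 12 ≡ 2·6 (base 6). Lift 7: 14. −1: 13.
[2] 13 ≡ 7 + 6 (base 7). Lift 8: 14. −1: 13.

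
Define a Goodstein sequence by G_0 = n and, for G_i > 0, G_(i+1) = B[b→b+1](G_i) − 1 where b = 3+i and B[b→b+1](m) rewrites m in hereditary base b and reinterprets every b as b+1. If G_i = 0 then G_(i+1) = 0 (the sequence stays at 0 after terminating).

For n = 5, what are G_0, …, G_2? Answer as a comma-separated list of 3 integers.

5, 5, 5

base 3: 5 = 3 + 2; at 4: 4 + 2 = 6; next = 5
base 4: 5 = 4 + 1; at 5: 5 + 1 = 6; next = 5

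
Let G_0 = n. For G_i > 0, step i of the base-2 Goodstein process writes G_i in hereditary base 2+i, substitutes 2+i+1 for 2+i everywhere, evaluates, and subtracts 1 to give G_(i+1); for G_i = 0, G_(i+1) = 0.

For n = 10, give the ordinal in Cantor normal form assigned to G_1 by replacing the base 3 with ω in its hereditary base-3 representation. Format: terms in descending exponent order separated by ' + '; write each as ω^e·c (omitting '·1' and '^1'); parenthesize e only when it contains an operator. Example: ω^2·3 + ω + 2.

ω^(ω + 1) + 2

step 0: 10 = 2^(2 + 1) + 2; sub 3 for 2: 3^(3 + 1) + 3; = 84; G_1 = 84−1 = 83
step 1: 83 = 3^(3 + 1) + 2; sub 4 for 3: 4^(4 + 1) + 2; = 1026; G_2 = 1026−1 = 1025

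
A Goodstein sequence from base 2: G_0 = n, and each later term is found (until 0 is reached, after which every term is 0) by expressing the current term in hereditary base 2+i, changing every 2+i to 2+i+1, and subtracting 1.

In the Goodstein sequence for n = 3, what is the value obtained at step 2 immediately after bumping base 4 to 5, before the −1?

step 0: 3 = 2 + 1; sub 3 for 2: 3 + 1; = 4; G_1 = 4−1 = 3
step 1: 3 = 3; sub 4 for 3: 4; = 4; G_2 = 4−1 = 3
step 2: 3 = 3; sub 5 for 4: 3; = 3; G_3 = 3−1 = 2

3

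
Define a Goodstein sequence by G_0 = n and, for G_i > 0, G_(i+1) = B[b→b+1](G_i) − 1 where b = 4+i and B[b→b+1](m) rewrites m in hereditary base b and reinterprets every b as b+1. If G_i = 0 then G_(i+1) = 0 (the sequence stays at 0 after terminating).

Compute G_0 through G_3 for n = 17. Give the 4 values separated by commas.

17, 25, 35, 39

step 0: 17 = 4^2 + 1; sub 5 for 4: 5^2 + 1; = 26; G_1 = 26−1 = 25
step 1: 25 = 5^2; sub 6 for 5: 6^2; = 36; G_2 = 36−1 = 35
step 2: 35 = 5·6 + 5; sub 7 for 6: 5·7 + 5; = 40; G_3 = 40−1 = 39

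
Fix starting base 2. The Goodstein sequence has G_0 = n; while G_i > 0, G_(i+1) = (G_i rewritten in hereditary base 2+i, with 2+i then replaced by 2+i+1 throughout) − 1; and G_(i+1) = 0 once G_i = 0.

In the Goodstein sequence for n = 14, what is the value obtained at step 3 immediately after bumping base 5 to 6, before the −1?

(0) 14|_2 = 2^(2 + 1) + 2^2 + 2 ↦ 3^(3 + 1) + 3^3 + 3|_3 = 111 ⇒ 110
(1) 110|_3 = 3^(3 + 1) + 3^3 + 2 ↦ 4^(4 + 1) + 4^4 + 2|_4 = 1282 ⇒ 1281
(2) 1281|_4 = 4^(4 + 1) + 4^4 + 1 ↦ 5^(5 + 1) + 5^5 + 1|_5 = 18751 ⇒ 18750
(3) 18750|_5 = 5^(5 + 1) + 5^5 ↦ 6^(6 + 1) + 6^6|_6 = 326592 ⇒ 326591

326592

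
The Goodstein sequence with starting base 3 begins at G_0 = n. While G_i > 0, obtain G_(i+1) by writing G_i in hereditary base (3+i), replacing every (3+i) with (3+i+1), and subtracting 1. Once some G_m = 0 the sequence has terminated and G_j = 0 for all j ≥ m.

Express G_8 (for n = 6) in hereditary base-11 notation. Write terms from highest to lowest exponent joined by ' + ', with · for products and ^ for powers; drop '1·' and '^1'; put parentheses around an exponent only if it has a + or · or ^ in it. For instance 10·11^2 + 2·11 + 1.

(0) 6|_3 = 2·3 ↦ 2·4|_4 = 8 ⇒ 7
(1) 7|_4 = 4 + 3 ↦ 5 + 3|_5 = 8 ⇒ 7
(2) 7|_5 = 5 + 2 ↦ 6 + 2|_6 = 8 ⇒ 7
(3) 7|_6 = 6 + 1 ↦ 7 + 1|_7 = 8 ⇒ 7
(4) 7|_7 = 7 ↦ 8|_8 = 8 ⇒ 7
(5) 7|_8 = 7 ↦ 7|_9 = 7 ⇒ 6
(6) 6|_9 = 6 ↦ 6|_10 = 6 ⇒ 5
(7) 5|_10 = 5 ↦ 5|_11 = 5 ⇒ 4
(8) 4|_11 = 4 ↦ 4|_12 = 4 ⇒ 3

4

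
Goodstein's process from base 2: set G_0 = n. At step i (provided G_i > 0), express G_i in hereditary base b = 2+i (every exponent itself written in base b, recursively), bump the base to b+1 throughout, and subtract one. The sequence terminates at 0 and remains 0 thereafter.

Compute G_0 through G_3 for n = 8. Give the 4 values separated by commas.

G_0=8  [base 2] 2^(2 + 1)  →[2↦3]→  3^(3 + 1) = 81  −1 ⇒ G_1=80
G_1=80  [base 3] 2·3^3 + 2·3^2 + 2·3 + 2  →[3↦4]→  2·4^4 + 2·4^2 + 2·4 + 2 = 554  −1 ⇒ G_2=553
G_2=553  [base 4] 2·4^4 + 2·4^2 + 2·4 + 1  →[4↦5]→  2·5^5 + 2·5^2 + 2·5 + 1 = 6311  −1 ⇒ G_3=6310

8, 80, 553, 6310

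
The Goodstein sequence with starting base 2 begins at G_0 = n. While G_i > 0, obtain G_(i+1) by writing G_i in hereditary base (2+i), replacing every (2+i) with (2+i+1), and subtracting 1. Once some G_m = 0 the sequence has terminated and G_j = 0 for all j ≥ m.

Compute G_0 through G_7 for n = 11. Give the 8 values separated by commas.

(0) 11|_2 = 2^(2 + 1) + 2 + 1 ↦ 3^(3 + 1) + 3 + 1|_3 = 85 ⇒ 84
(1) 84|_3 = 3^(3 + 1) + 3 ↦ 4^(4 + 1) + 4|_4 = 1028 ⇒ 1027
(2) 1027|_4 = 4^(4 + 1) + 3 ↦ 5^(5 + 1) + 3|_5 = 15628 ⇒ 15627
(3) 15627|_5 = 5^(5 + 1) + 2 ↦ 6^(6 + 1) + 2|_6 = 279938 ⇒ 279937
(4) 279937|_6 = 6^(6 + 1) + 1 ↦ 7^(7 + 1) + 1|_7 = 5764802 ⇒ 5764801
(5) 5764801|_7 = 7^(7 + 1) ↦ 8^(8 + 1)|_8 = 134217728 ⇒ 134217727
(6) 134217727|_8 = 7·8^8 + 7·8^7 + 7·8^6 + 7·8^5 + 7·8^4 + 7·8^3 + 7·8^2 + 7·8 + 7 ↦ 7·9^9 + 7·9^7 + 7·9^6 + 7·9^5 + 7·9^4 + 7·9^3 + 7·9^2 + 7·9 + 7|_9 = 2749609303 ⇒ 2749609302

11, 84, 1027, 15627, 279937, 5764801, 134217727, 2749609302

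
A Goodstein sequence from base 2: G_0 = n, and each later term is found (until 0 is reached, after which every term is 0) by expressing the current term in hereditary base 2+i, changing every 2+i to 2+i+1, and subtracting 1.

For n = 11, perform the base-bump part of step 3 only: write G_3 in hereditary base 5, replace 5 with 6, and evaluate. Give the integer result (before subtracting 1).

base 2: 11 = 2^(2 + 1) + 2 + 1; at 3: 3^(3 + 1) + 3 + 1 = 85; next = 84
base 3: 84 = 3^(3 + 1) + 3; at 4: 4^(4 + 1) + 4 = 1028; next = 1027
base 4: 1027 = 4^(4 + 1) + 3; at 5: 5^(5 + 1) + 3 = 15628; next = 15627
base 5: 15627 = 5^(5 + 1) + 2; at 6: 6^(6 + 1) + 2 = 279938; next = 279937

279938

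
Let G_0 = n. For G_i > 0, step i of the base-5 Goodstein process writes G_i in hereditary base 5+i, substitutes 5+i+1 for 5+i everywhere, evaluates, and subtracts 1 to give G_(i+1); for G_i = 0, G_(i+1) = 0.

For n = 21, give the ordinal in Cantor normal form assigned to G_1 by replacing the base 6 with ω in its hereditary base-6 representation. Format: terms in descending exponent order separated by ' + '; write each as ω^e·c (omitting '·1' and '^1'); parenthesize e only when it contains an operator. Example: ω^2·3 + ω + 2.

ω·4

[0] 21 ≡ 4·5 + 1 (base 5). Lift 6: 25. −1: 24.
[1] 24 ≡ 4·6 (base 6). Lift 7: 28. −1: 27.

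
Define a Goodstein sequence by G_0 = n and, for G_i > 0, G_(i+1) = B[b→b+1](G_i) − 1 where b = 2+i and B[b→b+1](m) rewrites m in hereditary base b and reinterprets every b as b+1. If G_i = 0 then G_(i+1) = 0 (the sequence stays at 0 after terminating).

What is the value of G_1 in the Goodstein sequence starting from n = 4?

step 0: 4 = 2^2; sub 3 for 2: 3^3; = 27; G_1 = 27−1 = 26
step 1: 26 = 2·3^2 + 2·3 + 2; sub 4 for 3: 2·4^2 + 2·4 + 2; = 42; G_2 = 42−1 = 41

26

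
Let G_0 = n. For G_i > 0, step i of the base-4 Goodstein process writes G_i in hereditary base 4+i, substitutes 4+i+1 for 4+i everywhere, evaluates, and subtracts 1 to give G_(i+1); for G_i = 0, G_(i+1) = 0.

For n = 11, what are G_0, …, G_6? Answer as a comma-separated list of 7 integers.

base 4: 11 = 2·4 + 3; at 5: 2·5 + 3 = 13; next = 12
base 5: 12 = 2·5 + 2; at 6: 2·6 + 2 = 14; next = 13
base 6: 13 = 2·6 + 1; at 7: 2·7 + 1 = 15; next = 14
base 7: 14 = 2·7; at 8: 2·8 = 16; next = 15
base 8: 15 = 8 + 7; at 9: 9 + 7 = 16; next = 15
base 9: 15 = 9 + 6; at 10: 10 + 6 = 16; next = 15

11, 12, 13, 14, 15, 15, 15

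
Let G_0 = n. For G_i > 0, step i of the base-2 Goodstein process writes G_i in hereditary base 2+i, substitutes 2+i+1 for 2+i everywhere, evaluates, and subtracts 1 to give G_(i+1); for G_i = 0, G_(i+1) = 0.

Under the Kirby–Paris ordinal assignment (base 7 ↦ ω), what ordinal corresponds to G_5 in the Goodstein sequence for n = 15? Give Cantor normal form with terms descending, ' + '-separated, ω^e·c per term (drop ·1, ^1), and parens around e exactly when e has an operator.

G_0 = 15. HB_2(15) = 2^(2 + 1) + 2^2 + 2 + 1. Bump = 112. G_1 = 111.
G_1 = 111. HB_3(111) = 3^(3 + 1) + 3^3 + 3. Bump = 1284. G_2 = 1283.
G_2 = 1283. HB_4(1283) = 4^(4 + 1) + 4^4 + 3. Bump = 18753. G_3 = 18752.
G_3 = 18752. HB_5(18752) = 5^(5 + 1) + 5^5 + 2. Bump = 326594. G_4 = 326593.
G_4 = 326593. HB_6(326593) = 6^(6 + 1) + 6^6 + 1. Bump = 6588345. G_5 = 6588344.
G_5 = 6588344. HB_7(6588344) = 7^(7 + 1) + 7^7. Bump = 150994944. G_6 = 150994943.

ω^(ω + 1) + ω^ω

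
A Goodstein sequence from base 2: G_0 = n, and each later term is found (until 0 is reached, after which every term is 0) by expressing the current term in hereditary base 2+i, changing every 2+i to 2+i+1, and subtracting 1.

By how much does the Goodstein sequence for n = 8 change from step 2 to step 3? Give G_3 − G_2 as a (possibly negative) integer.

5757

step 0: 8 = 2^(2 + 1); sub 3 for 2: 3^(3 + 1); = 81; G_1 = 81−1 = 80
step 1: 80 = 2·3^3 + 2·3^2 + 2·3 + 2; sub 4 for 3: 2·4^4 + 2·4^2 + 2·4 + 2; = 554; G_2 = 554−1 = 553
step 2: 553 = 2·4^4 + 2·4^2 + 2·4 + 1; sub 5 for 4: 2·5^5 + 2·5^2 + 2·5 + 1; = 6311; G_3 = 6311−1 = 6310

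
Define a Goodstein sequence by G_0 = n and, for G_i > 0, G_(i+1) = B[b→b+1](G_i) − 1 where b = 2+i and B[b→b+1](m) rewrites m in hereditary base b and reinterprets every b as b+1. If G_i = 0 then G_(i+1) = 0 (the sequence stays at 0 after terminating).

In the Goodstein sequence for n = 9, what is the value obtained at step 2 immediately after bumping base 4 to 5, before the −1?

9 —HB2→ 2^(2 + 1) + 1 —bump→ 3^(3 + 1) + 1 = 82 —(−1)→ 81
81 —HB3→ 3^(3 + 1) —bump→ 4^(4 + 1) = 1024 —(−1)→ 1023
1023 —HB4→ 3·4^4 + 3·4^3 + 3·4^2 + 3·4 + 3 —bump→ 3·5^5 + 3·5^3 + 3·5^2 + 3·5 + 3 = 9843 —(−1)→ 9842

9843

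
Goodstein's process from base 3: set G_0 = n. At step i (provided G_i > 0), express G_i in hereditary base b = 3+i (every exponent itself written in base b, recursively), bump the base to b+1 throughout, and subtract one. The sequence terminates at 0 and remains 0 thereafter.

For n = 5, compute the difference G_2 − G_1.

5 —HB3→ 3 + 2 —bump→ 4 + 2 = 6 —(−1)→ 5
5 —HB4→ 4 + 1 —bump→ 5 + 1 = 6 —(−1)→ 5

0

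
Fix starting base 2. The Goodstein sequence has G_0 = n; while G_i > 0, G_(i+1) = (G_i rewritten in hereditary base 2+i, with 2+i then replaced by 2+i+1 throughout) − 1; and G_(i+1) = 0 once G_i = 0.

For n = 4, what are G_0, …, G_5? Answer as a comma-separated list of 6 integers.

base 2: 4 = 2^2; at 3: 3^3 = 27; next = 26
base 3: 26 = 2·3^2 + 2·3 + 2; at 4: 2·4^2 + 2·4 + 2 = 42; next = 41
base 4: 41 = 2·4^2 + 2·4 + 1; at 5: 2·5^2 + 2·5 + 1 = 61; next = 60
base 5: 60 = 2·5^2 + 2·5; at 6: 2·6^2 + 2·6 = 84; next = 83
base 6: 83 = 2·6^2 + 6 + 5; at 7: 2·7^2 + 7 + 5 = 110; next = 109

4, 26, 41, 60, 83, 109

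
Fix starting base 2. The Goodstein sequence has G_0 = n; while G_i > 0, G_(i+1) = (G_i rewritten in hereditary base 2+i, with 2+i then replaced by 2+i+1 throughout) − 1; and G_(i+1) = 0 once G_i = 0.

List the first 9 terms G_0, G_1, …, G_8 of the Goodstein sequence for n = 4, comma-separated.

step 0: 4 = 2^2; sub 3 for 2: 3^3; = 27; G_1 = 27−1 = 26
step 1: 26 = 2·3^2 + 2·3 + 2; sub 4 for 3: 2·4^2 + 2·4 + 2; = 42; G_2 = 42−1 = 41
step 2: 41 = 2·4^2 + 2·4 + 1; sub 5 for 4: 2·5^2 + 2·5 + 1; = 61; G_3 = 61−1 = 60
step 3: 60 = 2·5^2 + 2·5; sub 6 for 5: 2·6^2 + 2·6; = 84; G_4 = 84−1 = 83
step 4: 83 = 2·6^2 + 6 + 5; sub 7 for 6: 2·7^2 + 7 + 5; = 110; G_5 = 110−1 = 109
step 5: 109 = 2·7^2 + 7 + 4; sub 8 for 7: 2·8^2 + 8 + 4; = 140; G_6 = 140−1 = 139
step 6: 139 = 2·8^2 + 8 + 3; sub 9 for 8: 2·9^2 + 9 + 3; = 174; G_7 = 174−1 = 173
step 7: 173 = 2·9^2 + 9 + 2; sub 10 for 9: 2·10^2 + 10 + 2; = 212; G_8 = 212−1 = 211

4, 26, 41, 60, 83, 109, 139, 173, 211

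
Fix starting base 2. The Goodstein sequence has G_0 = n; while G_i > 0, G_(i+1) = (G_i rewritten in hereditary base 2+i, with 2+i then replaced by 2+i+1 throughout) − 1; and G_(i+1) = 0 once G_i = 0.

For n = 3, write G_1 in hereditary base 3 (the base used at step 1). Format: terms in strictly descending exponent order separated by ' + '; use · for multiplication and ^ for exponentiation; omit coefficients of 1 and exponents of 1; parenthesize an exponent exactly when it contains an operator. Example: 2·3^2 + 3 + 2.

3

G_0=3  [base 2] 2 + 1  →[2↦3]→  3 + 1 = 4  −1 ⇒ G_1=3
G_1=3  [base 3] 3  →[3↦4]→  4 = 4  −1 ⇒ G_2=3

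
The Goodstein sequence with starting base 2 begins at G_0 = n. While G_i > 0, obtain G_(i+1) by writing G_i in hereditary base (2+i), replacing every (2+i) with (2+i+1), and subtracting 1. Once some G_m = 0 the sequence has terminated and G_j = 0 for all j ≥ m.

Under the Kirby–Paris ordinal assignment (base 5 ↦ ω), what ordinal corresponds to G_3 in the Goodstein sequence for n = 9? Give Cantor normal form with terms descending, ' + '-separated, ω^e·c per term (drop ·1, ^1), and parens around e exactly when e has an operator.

step 0: 9 = 2^(2 + 1) + 1; sub 3 for 2: 3^(3 + 1) + 1; = 82; G_1 = 82−1 = 81
step 1: 81 = 3^(3 + 1); sub 4 for 3: 4^(4 + 1); = 1024; G_2 = 1024−1 = 1023
step 2: 1023 = 3·4^4 + 3·4^3 + 3·4^2 + 3·4 + 3; sub 5 for 4: 3·5^5 + 3·5^3 + 3·5^2 + 3·5 + 3; = 9843; G_3 = 9843−1 = 9842

ω^ω·3 + ω^3·3 + ω^2·3 + ω·3 + 2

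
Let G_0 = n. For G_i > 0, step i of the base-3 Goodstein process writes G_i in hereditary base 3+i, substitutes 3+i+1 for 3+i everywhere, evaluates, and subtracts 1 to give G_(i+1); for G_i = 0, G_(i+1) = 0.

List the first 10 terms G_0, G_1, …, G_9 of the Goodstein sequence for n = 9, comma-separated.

9, 15, 17, 19, 21, 23, 24, 25, 26, 27

i=0: 9 = 3^2 (b=3); 3→4: 4^2 = 16; 16−1 = 15
i=1: 15 = 3·4 + 3 (b=4); 4→5: 3·5 + 3 = 18; 18−1 = 17
i=2: 17 = 3·5 + 2 (b=5); 5→6: 3·6 + 2 = 20; 20−1 = 19
i=3: 19 = 3·6 + 1 (b=6); 6→7: 3·7 + 1 = 22; 22−1 = 21
i=4: 21 = 3·7 (b=7); 7→8: 3·8 = 24; 24−1 = 23
i=5: 23 = 2·8 + 7 (b=8); 8→9: 2·9 + 7 = 25; 25−1 = 24
i=6: 24 = 2·9 + 6 (b=9); 9→10: 2·10 + 6 = 26; 26−1 = 25
i=7: 25 = 2·10 + 5 (b=10); 10→11: 2·11 + 5 = 27; 27−1 = 26
i=8: 26 = 2·11 + 4 (b=11); 11→12: 2·12 + 4 = 28; 28−1 = 27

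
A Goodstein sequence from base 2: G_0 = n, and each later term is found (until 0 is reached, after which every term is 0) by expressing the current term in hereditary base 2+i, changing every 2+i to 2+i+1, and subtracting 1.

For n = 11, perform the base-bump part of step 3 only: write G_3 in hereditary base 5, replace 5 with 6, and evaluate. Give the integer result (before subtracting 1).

[0] 11 ≡ 2^(2 + 1) + 2 + 1 (base 2). Lift 3: 85. −1: 84.
[1] 84 ≡ 3^(3 + 1) + 3 (base 3). Lift 4: 1028. −1: 1027.
[2] 1027 ≡ 4^(4 + 1) + 3 (base 4). Lift 5: 15628. −1: 15627.
[3] 15627 ≡ 5^(5 + 1) + 2 (base 5). Lift 6: 279938. −1: 279937.

279938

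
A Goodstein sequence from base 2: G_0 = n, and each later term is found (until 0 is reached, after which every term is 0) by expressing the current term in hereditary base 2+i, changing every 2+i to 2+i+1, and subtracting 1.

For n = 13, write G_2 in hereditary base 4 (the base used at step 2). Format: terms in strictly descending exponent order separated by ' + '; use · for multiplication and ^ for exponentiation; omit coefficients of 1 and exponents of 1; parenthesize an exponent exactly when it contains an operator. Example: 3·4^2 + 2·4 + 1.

4^(4 + 1) + 3·4^3 + 3·4^2 + 3·4 + 3

base 2: 13 = 2^(2 + 1) + 2^2 + 1; at 3: 3^(3 + 1) + 3^3 + 1 = 109; next = 108
base 3: 108 = 3^(3 + 1) + 3^3; at 4: 4^(4 + 1) + 4^4 = 1280; next = 1279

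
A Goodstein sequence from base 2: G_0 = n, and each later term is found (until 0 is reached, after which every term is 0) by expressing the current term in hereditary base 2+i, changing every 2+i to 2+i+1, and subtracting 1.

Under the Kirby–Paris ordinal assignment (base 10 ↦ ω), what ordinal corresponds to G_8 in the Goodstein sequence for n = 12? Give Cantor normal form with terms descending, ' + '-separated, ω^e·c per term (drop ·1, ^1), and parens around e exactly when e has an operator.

ω^(ω + 1) + ω^2·2 + ω + 1

G_0 = 12. HB_2(12) = 2^(2 + 1) + 2^2. Bump = 108. G_1 = 107.
G_1 = 107. HB_3(107) = 3^(3 + 1) + 2·3^2 + 2·3 + 2. Bump = 1066. G_2 = 1065.
G_2 = 1065. HB_4(1065) = 4^(4 + 1) + 2·4^2 + 2·4 + 1. Bump = 15686. G_3 = 15685.
G_3 = 15685. HB_5(15685) = 5^(5 + 1) + 2·5^2 + 2·5. Bump = 280020. G_4 = 280019.
G_4 = 280019. HB_6(280019) = 6^(6 + 1) + 2·6^2 + 6 + 5. Bump = 5764911. G_5 = 5764910.
G_5 = 5764910. HB_7(5764910) = 7^(7 + 1) + 2·7^2 + 7 + 4. Bump = 134217868. G_6 = 134217867.
G_6 = 134217867. HB_8(134217867) = 8^(8 + 1) + 2·8^2 + 8 + 3. Bump = 3486784575. G_7 = 3486784574.
G_7 = 3486784574. HB_9(3486784574) = 9^(9 + 1) + 2·9^2 + 9 + 2. Bump = 100000000212. G_8 = 100000000211.
G_8 = 100000000211. HB_10(100000000211) = 10^(10 + 1) + 2·10^2 + 10 + 1. Bump = 3138428376975. G_9 = 3138428376974.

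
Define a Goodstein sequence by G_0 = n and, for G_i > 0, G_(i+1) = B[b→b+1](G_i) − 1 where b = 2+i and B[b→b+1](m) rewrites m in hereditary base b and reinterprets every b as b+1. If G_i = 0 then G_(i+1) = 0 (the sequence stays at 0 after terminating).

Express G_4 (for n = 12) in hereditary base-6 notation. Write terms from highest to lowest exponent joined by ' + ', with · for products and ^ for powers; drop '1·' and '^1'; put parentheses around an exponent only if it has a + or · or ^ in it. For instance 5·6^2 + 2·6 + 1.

6^(6 + 1) + 2·6^2 + 6 + 5

G_0=12  [base 2] 2^(2 + 1) + 2^2  →[2↦3]→  3^(3 + 1) + 3^3 = 108  −1 ⇒ G_1=107
G_1=107  [base 3] 3^(3 + 1) + 2·3^2 + 2·3 + 2  →[3↦4]→  4^(4 + 1) + 2·4^2 + 2·4 + 2 = 1066  −1 ⇒ G_2=1065
G_2=1065  [base 4] 4^(4 + 1) + 2·4^2 + 2·4 + 1  →[4↦5]→  5^(5 + 1) + 2·5^2 + 2·5 + 1 = 15686  −1 ⇒ G_3=15685
G_3=15685  [base 5] 5^(5 + 1) + 2·5^2 + 2·5  →[5↦6]→  6^(6 + 1) + 2·6^2 + 2·6 = 280020  −1 ⇒ G_4=280019
G_4=280019  [base 6] 6^(6 + 1) + 2·6^2 + 6 + 5  →[6↦7]→  7^(7 + 1) + 2·7^2 + 7 + 5 = 5764911  −1 ⇒ G_5=5764910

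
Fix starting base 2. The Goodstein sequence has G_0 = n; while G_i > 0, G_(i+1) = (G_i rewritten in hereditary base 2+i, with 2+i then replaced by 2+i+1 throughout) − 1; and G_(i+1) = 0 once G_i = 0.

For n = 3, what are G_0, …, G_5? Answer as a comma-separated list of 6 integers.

(0) 3|_2 = 2 + 1 ↦ 3 + 1|_3 = 4 ⇒ 3
(1) 3|_3 = 3 ↦ 4|_4 = 4 ⇒ 3
(2) 3|_4 = 3 ↦ 3|_5 = 3 ⇒ 2
(3) 2|_5 = 2 ↦ 2|_6 = 2 ⇒ 1
(4) 1|_6 = 1 ↦ 1|_7 = 1 ⇒ 0

3, 3, 3, 2, 1, 0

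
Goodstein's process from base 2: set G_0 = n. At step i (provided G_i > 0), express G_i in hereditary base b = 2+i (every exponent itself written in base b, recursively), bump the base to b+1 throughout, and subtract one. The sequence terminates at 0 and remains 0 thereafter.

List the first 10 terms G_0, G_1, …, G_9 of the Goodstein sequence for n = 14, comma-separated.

14, 110, 1281, 18750, 326591, 5862840, 134404971, 3487116548, 100000555551, 3138429262496

(0) 14|_2 = 2^(2 + 1) + 2^2 + 2 ↦ 3^(3 + 1) + 3^3 + 3|_3 = 111 ⇒ 110
(1) 110|_3 = 3^(3 + 1) + 3^3 + 2 ↦ 4^(4 + 1) + 4^4 + 2|_4 = 1282 ⇒ 1281
(2) 1281|_4 = 4^(4 + 1) + 4^4 + 1 ↦ 5^(5 + 1) + 5^5 + 1|_5 = 18751 ⇒ 18750
(3) 18750|_5 = 5^(5 + 1) + 5^5 ↦ 6^(6 + 1) + 6^6|_6 = 326592 ⇒ 326591
(4) 326591|_6 = 6^(6 + 1) + 5·6^5 + 5·6^4 + 5·6^3 + 5·6^2 + 5·6 + 5 ↦ 7^(7 + 1) + 5·7^5 + 5·7^4 + 5·7^3 + 5·7^2 + 5·7 + 5|_7 = 5862841 ⇒ 5862840
(5) 5862840|_7 = 7^(7 + 1) + 5·7^5 + 5·7^4 + 5·7^3 + 5·7^2 + 5·7 + 4 ↦ 8^(8 + 1) + 5·8^5 + 5·8^4 + 5·8^3 + 5·8^2 + 5·8 + 4|_8 = 134404972 ⇒ 134404971
(6) 134404971|_8 = 8^(8 + 1) + 5·8^5 + 5·8^4 + 5·8^3 + 5·8^2 + 5·8 + 3 ↦ 9^(9 + 1) + 5·9^5 + 5·9^4 + 5·9^3 + 5·9^2 + 5·9 + 3|_9 = 3487116549 ⇒ 3487116548
(7) 3487116548|_9 = 9^(9 + 1) + 5·9^5 + 5·9^4 + 5·9^3 + 5·9^2 + 5·9 + 2 ↦ 10^(10 + 1) + 5·10^5 + 5·10^4 + 5·10^3 + 5·10^2 + 5·10 + 2|_10 = 100000555552 ⇒ 100000555551
(8) 100000555551|_10 = 10^(10 + 1) + 5·10^5 + 5·10^4 + 5·10^3 + 5·10^2 + 5·10 + 1 ↦ 11^(11 + 1) + 5·11^5 + 5·11^4 + 5·11^3 + 5·11^2 + 5·11 + 1|_11 = 3138429262497 ⇒ 3138429262496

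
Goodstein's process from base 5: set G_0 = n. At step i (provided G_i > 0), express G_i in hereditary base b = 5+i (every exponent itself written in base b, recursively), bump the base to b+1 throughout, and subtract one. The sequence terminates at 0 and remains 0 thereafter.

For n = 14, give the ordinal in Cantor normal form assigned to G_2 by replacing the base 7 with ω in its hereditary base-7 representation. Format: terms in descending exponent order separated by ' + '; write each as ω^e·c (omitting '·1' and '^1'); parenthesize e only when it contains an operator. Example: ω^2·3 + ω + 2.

ω·2 + 2

i=0: 14 = 2·5 + 4 (b=5); 5→6: 2·6 + 4 = 16; 16−1 = 15
i=1: 15 = 2·6 + 3 (b=6); 6→7: 2·7 + 3 = 17; 17−1 = 16
i=2: 16 = 2·7 + 2 (b=7); 7→8: 2·8 + 2 = 18; 18−1 = 17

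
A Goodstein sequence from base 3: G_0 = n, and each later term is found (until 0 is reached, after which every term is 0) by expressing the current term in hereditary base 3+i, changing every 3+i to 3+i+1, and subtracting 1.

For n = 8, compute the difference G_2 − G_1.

1

G_0=8  [base 3] 2·3 + 2  →[3↦4]→  2·4 + 2 = 10  −1 ⇒ G_1=9
G_1=9  [base 4] 2·4 + 1  →[4↦5]→  2·5 + 1 = 11  −1 ⇒ G_2=10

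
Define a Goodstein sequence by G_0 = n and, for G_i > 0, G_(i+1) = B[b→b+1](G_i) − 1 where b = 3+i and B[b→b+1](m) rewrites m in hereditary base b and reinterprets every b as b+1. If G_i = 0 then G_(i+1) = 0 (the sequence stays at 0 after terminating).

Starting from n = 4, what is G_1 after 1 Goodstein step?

i=0: 4 = 3 + 1 (b=3); 3→4: 4 + 1 = 5; 5−1 = 4
i=1: 4 = 4 (b=4); 4→5: 5 = 5; 5−1 = 4

4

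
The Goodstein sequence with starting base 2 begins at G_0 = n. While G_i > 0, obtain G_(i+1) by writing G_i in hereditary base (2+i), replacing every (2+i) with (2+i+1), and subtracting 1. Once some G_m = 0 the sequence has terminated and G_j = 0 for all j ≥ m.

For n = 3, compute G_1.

3

i=0: 3 = 2 + 1 (b=2); 2→3: 3 + 1 = 4; 4−1 = 3
i=1: 3 = 3 (b=3); 3→4: 4 = 4; 4−1 = 3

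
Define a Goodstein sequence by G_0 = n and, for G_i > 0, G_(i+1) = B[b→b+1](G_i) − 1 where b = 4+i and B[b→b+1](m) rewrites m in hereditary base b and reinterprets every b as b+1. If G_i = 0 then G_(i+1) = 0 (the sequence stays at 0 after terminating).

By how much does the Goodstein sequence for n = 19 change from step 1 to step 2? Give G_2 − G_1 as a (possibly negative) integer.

i=0: 19 = 4^2 + 3 (b=4); 4→5: 5^2 + 3 = 28; 28−1 = 27
i=1: 27 = 5^2 + 2 (b=5); 5→6: 6^2 + 2 = 38; 38−1 = 37

10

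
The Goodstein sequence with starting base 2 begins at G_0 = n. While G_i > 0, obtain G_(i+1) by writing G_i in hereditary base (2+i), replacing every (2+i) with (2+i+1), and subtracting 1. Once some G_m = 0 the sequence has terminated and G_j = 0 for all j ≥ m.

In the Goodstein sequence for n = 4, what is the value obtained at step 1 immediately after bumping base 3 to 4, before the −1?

42

G_0 = 4. HB_2(4) = 2^2. Bump = 27. G_1 = 26.
G_1 = 26. HB_3(26) = 2·3^2 + 2·3 + 2. Bump = 42. G_2 = 41.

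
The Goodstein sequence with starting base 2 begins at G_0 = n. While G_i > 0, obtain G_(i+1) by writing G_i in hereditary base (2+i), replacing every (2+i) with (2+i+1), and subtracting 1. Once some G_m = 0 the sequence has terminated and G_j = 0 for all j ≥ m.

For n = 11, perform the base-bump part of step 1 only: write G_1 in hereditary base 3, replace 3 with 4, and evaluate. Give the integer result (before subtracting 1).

1028

G_0=11  [base 2] 2^(2 + 1) + 2 + 1  →[2↦3]→  3^(3 + 1) + 3 + 1 = 85  −1 ⇒ G_1=84
G_1=84  [base 3] 3^(3 + 1) + 3  →[3↦4]→  4^(4 + 1) + 4 = 1028  −1 ⇒ G_2=1027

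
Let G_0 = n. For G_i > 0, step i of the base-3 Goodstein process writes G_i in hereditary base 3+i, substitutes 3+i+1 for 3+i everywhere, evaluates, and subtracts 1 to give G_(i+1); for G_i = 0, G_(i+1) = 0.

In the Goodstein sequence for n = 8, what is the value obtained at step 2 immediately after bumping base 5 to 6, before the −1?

i=0: 8 = 2·3 + 2 (b=3); 3→4: 2·4 + 2 = 10; 10−1 = 9
i=1: 9 = 2·4 + 1 (b=4); 4→5: 2·5 + 1 = 11; 11−1 = 10
i=2: 10 = 2·5 (b=5); 5→6: 2·6 = 12; 12−1 = 11

12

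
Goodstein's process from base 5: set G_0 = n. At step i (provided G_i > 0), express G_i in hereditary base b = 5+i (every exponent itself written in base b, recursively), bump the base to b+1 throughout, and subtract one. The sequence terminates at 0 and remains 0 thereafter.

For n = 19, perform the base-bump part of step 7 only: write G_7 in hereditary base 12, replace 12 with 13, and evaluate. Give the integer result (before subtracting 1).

19 —HB5→ 3·5 + 4 —bump→ 3·6 + 4 = 22 —(−1)→ 21
21 —HB6→ 3·6 + 3 —bump→ 3·7 + 3 = 24 —(−1)→ 23
23 —HB7→ 3·7 + 2 —bump→ 3·8 + 2 = 26 —(−1)→ 25
25 —HB8→ 3·8 + 1 —bump→ 3·9 + 1 = 28 —(−1)→ 27
27 —HB9→ 3·9 —bump→ 3·10 = 30 —(−1)→ 29
29 —HB10→ 2·10 + 9 —bump→ 2·11 + 9 = 31 —(−1)→ 30
30 —HB11→ 2·11 + 8 —bump→ 2·12 + 8 = 32 —(−1)→ 31
31 —HB12→ 2·12 + 7 —bump→ 2·13 + 7 = 33 —(−1)→ 32

33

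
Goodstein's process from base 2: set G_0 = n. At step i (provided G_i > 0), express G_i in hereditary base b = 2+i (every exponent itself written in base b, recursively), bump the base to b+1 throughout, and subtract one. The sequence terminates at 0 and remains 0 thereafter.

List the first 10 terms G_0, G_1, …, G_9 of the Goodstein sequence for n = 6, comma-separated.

6 —HB2→ 2^2 + 2 —bump→ 3^3 + 3 = 30 —(−1)→ 29
29 —HB3→ 3^3 + 2 —bump→ 4^4 + 2 = 258 —(−1)→ 257
257 —HB4→ 4^4 + 1 —bump→ 5^5 + 1 = 3126 —(−1)→ 3125
3125 —HB5→ 5^5 —bump→ 6^6 = 46656 —(−1)→ 46655
46655 —HB6→ 5·6^5 + 5·6^4 + 5·6^3 + 5·6^2 + 5·6 + 5 —bump→ 5·7^5 + 5·7^4 + 5·7^3 + 5·7^2 + 5·7 + 5 = 98040 —(−1)→ 98039
98039 —HB7→ 5·7^5 + 5·7^4 + 5·7^3 + 5·7^2 + 5·7 + 4 —bump→ 5·8^5 + 5·8^4 + 5·8^3 + 5·8^2 + 5·8 + 4 = 187244 —(−1)→ 187243
187243 —HB8→ 5·8^5 + 5·8^4 + 5·8^3 + 5·8^2 + 5·8 + 3 —bump→ 5·9^5 + 5·9^4 + 5·9^3 + 5·9^2 + 5·9 + 3 = 332148 —(−1)→ 332147
332147 —HB9→ 5·9^5 + 5·9^4 + 5·9^3 + 5·9^2 + 5·9 + 2 —bump→ 5·10^5 + 5·10^4 + 5·10^3 + 5·10^2 + 5·10 + 2 = 555552 —(−1)→ 555551
555551 —HB10→ 5·10^5 + 5·10^4 + 5·10^3 + 5·10^2 + 5·10 + 1 —bump→ 5·11^5 + 5·11^4 + 5·11^3 + 5·11^2 + 5·11 + 1 = 885776 —(−1)→ 885775

6, 29, 257, 3125, 46655, 98039, 187243, 332147, 555551, 885775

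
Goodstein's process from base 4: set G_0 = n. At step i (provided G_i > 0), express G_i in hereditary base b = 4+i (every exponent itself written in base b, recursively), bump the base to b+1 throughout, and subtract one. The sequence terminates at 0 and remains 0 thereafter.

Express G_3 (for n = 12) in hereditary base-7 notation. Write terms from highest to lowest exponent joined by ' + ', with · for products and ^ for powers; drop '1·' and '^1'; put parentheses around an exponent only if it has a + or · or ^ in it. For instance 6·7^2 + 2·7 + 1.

step 0: 12 = 3·4; sub 5 for 4: 3·5; = 15; G_1 = 15−1 = 14
step 1: 14 = 2·5 + 4; sub 6 for 5: 2·6 + 4; = 16; G_2 = 16−1 = 15
step 2: 15 = 2·6 + 3; sub 7 for 6: 2·7 + 3; = 17; G_3 = 17−1 = 16
step 3: 16 = 2·7 + 2; sub 8 for 7: 2·8 + 2; = 18; G_4 = 18−1 = 17

2·7 + 2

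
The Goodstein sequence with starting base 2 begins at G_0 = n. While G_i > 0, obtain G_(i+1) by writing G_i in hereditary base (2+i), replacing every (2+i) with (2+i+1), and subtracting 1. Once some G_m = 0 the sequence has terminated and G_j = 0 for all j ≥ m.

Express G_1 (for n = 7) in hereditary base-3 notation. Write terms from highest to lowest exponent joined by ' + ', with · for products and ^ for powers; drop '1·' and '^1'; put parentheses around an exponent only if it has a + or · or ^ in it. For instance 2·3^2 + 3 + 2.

base 2: 7 = 2^2 + 2 + 1; at 3: 3^3 + 3 + 1 = 31; next = 30
base 3: 30 = 3^3 + 3; at 4: 4^4 + 4 = 260; next = 259

3^3 + 3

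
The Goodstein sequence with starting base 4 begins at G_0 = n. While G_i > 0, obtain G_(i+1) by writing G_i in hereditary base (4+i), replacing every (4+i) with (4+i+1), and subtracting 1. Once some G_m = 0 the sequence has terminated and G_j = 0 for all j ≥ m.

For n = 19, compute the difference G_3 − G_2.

12

19 —HB4→ 4^2 + 3 —bump→ 5^2 + 3 = 28 —(−1)→ 27
27 —HB5→ 5^2 + 2 —bump→ 6^2 + 2 = 38 —(−1)→ 37
37 —HB6→ 6^2 + 1 —bump→ 7^2 + 1 = 50 —(−1)→ 49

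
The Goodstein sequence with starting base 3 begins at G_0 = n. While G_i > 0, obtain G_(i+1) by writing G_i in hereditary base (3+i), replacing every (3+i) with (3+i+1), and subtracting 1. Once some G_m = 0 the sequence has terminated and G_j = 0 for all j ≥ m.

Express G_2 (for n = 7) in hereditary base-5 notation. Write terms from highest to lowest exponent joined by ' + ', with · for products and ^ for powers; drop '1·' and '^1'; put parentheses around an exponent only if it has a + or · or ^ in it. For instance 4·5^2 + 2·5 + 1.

7 —HB3→ 2·3 + 1 —bump→ 2·4 + 1 = 9 —(−1)→ 8
8 —HB4→ 2·4 —bump→ 2·5 = 10 —(−1)→ 9
9 —HB5→ 5 + 4 —bump→ 6 + 4 = 10 —(−1)→ 9

5 + 4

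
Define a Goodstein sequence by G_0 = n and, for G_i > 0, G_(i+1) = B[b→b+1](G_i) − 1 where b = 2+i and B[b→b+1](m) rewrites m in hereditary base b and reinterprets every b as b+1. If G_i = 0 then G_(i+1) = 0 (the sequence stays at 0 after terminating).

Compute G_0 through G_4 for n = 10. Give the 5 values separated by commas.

10, 83, 1025, 15625, 279935

10 —HB2→ 2^(2 + 1) + 2 —bump→ 3^(3 + 1) + 3 = 84 —(−1)→ 83
83 —HB3→ 3^(3 + 1) + 2 —bump→ 4^(4 + 1) + 2 = 1026 —(−1)→ 1025
1025 —HB4→ 4^(4 + 1) + 1 —bump→ 5^(5 + 1) + 1 = 15626 —(−1)→ 15625
15625 —HB5→ 5^(5 + 1) —bump→ 6^(6 + 1) = 279936 —(−1)→ 279935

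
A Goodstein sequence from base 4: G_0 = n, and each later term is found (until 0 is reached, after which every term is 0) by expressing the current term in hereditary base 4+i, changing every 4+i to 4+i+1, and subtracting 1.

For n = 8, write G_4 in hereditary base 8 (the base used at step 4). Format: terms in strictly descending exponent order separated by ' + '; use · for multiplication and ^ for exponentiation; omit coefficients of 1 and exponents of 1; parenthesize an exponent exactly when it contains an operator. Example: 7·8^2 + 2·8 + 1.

8 + 1

i=0: 8 = 2·4 (b=4); 4→5: 2·5 = 10; 10−1 = 9
i=1: 9 = 5 + 4 (b=5); 5→6: 6 + 4 = 10; 10−1 = 9
i=2: 9 = 6 + 3 (b=6); 6→7: 7 + 3 = 10; 10−1 = 9
i=3: 9 = 7 + 2 (b=7); 7→8: 8 + 2 = 10; 10−1 = 9
i=4: 9 = 8 + 1 (b=8); 8→9: 9 + 1 = 10; 10−1 = 9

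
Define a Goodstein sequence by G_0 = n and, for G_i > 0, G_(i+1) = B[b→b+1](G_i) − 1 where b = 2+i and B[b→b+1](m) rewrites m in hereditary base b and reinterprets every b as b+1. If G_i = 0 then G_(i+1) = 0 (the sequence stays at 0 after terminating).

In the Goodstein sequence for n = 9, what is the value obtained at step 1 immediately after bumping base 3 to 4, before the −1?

1024

i=0: 9 = 2^(2 + 1) + 1 (b=2); 2→3: 3^(3 + 1) + 1 = 82; 82−1 = 81
i=1: 81 = 3^(3 + 1) (b=3); 3→4: 4^(4 + 1) = 1024; 1024−1 = 1023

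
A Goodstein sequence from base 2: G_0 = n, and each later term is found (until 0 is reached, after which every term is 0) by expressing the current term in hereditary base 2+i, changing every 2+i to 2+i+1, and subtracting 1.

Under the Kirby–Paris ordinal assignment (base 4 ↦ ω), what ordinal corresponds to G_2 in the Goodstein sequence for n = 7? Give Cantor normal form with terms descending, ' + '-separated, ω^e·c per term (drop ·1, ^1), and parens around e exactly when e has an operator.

G_0 = 7. HB_2(7) = 2^2 + 2 + 1. Bump = 31. G_1 = 30.
G_1 = 30. HB_3(30) = 3^3 + 3. Bump = 260. G_2 = 259.
G_2 = 259. HB_4(259) = 4^4 + 3. Bump = 3128. G_3 = 3127.

ω^ω + 3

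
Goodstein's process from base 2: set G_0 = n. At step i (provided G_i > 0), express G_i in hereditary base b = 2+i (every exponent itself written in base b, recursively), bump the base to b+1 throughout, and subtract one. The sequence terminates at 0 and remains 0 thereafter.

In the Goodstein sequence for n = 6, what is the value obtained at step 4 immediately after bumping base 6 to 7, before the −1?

step 0: 6 = 2^2 + 2; sub 3 for 2: 3^3 + 3; = 30; G_1 = 30−1 = 29
step 1: 29 = 3^3 + 2; sub 4 for 3: 4^4 + 2; = 258; G_2 = 258−1 = 257
step 2: 257 = 4^4 + 1; sub 5 for 4: 5^5 + 1; = 3126; G_3 = 3126−1 = 3125
step 3: 3125 = 5^5; sub 6 for 5: 6^6; = 46656; G_4 = 46656−1 = 46655
step 4: 46655 = 5·6^5 + 5·6^4 + 5·6^3 + 5·6^2 + 5·6 + 5; sub 7 for 6: 5·7^5 + 5·7^4 + 5·7^3 + 5·7^2 + 5·7 + 5; = 98040; G_5 = 98040−1 = 98039

98040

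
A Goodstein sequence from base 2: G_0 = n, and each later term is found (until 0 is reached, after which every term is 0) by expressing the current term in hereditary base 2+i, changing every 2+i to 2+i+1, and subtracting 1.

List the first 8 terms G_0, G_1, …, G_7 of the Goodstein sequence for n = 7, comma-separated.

(0) 7|_2 = 2^2 + 2 + 1 ↦ 3^3 + 3 + 1|_3 = 31 ⇒ 30
(1) 30|_3 = 3^3 + 3 ↦ 4^4 + 4|_4 = 260 ⇒ 259
(2) 259|_4 = 4^4 + 3 ↦ 5^5 + 3|_5 = 3128 ⇒ 3127
(3) 3127|_5 = 5^5 + 2 ↦ 6^6 + 2|_6 = 46658 ⇒ 46657
(4) 46657|_6 = 6^6 + 1 ↦ 7^7 + 1|_7 = 823544 ⇒ 823543
(5) 823543|_7 = 7^7 ↦ 8^8|_8 = 16777216 ⇒ 16777215
(6) 16777215|_8 = 7·8^7 + 7·8^6 + 7·8^5 + 7·8^4 + 7·8^3 + 7·8^2 + 7·8 + 7 ↦ 7·9^7 + 7·9^6 + 7·9^5 + 7·9^4 + 7·9^3 + 7·9^2 + 7·9 + 7|_9 = 37665880 ⇒ 37665879

7, 30, 259, 3127, 46657, 823543, 16777215, 37665879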